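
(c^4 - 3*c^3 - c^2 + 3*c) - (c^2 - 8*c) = c^4 - 3*c^3 - 2*c^2 + 11*c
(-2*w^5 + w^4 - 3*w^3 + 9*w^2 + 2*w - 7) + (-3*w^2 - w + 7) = -2*w^5 + w^4 - 3*w^3 + 6*w^2 + w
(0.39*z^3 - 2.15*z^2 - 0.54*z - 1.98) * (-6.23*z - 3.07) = -2.4297*z^4 + 12.1972*z^3 + 9.9647*z^2 + 13.9932*z + 6.0786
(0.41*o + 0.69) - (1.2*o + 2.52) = -0.79*o - 1.83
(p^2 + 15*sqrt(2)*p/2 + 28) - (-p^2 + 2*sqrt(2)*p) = 2*p^2 + 11*sqrt(2)*p/2 + 28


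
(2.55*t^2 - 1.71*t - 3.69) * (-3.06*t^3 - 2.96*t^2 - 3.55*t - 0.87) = -7.803*t^5 - 2.3154*t^4 + 7.3005*t^3 + 14.7744*t^2 + 14.5872*t + 3.2103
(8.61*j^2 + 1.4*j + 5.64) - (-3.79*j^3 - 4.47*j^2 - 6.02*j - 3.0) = 3.79*j^3 + 13.08*j^2 + 7.42*j + 8.64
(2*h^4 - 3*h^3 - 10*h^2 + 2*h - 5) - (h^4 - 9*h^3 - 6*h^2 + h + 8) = h^4 + 6*h^3 - 4*h^2 + h - 13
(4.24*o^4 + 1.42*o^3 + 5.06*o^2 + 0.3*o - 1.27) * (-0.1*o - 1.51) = -0.424*o^5 - 6.5444*o^4 - 2.6502*o^3 - 7.6706*o^2 - 0.326*o + 1.9177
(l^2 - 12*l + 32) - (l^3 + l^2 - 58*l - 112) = -l^3 + 46*l + 144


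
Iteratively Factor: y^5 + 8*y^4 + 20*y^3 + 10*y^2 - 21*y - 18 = (y + 1)*(y^4 + 7*y^3 + 13*y^2 - 3*y - 18) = (y + 1)*(y + 3)*(y^3 + 4*y^2 + y - 6) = (y + 1)*(y + 2)*(y + 3)*(y^2 + 2*y - 3) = (y + 1)*(y + 2)*(y + 3)^2*(y - 1)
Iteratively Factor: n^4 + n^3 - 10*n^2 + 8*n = (n + 4)*(n^3 - 3*n^2 + 2*n) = (n - 1)*(n + 4)*(n^2 - 2*n) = (n - 2)*(n - 1)*(n + 4)*(n)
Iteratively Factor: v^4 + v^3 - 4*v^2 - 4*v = (v)*(v^3 + v^2 - 4*v - 4) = v*(v - 2)*(v^2 + 3*v + 2) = v*(v - 2)*(v + 2)*(v + 1)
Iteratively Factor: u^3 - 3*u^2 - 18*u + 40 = (u - 5)*(u^2 + 2*u - 8) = (u - 5)*(u + 4)*(u - 2)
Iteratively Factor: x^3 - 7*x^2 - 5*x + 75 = (x - 5)*(x^2 - 2*x - 15) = (x - 5)*(x + 3)*(x - 5)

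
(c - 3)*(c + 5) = c^2 + 2*c - 15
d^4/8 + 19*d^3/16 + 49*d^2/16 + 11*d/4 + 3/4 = (d/4 + 1/2)*(d/2 + 1/4)*(d + 1)*(d + 6)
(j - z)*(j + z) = j^2 - z^2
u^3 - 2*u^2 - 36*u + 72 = (u - 6)*(u - 2)*(u + 6)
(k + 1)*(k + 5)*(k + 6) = k^3 + 12*k^2 + 41*k + 30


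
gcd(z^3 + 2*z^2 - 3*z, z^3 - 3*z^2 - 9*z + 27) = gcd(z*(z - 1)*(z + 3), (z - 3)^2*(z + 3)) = z + 3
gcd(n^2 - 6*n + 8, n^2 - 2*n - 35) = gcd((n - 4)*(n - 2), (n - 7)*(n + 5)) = 1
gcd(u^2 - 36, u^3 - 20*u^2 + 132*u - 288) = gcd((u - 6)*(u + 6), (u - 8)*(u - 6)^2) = u - 6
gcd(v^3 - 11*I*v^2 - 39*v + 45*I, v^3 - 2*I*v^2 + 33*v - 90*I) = v^2 - 8*I*v - 15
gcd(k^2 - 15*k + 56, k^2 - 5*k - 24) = k - 8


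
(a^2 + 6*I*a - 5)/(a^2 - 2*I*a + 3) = (a + 5*I)/(a - 3*I)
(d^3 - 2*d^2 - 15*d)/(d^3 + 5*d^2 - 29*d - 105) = d/(d + 7)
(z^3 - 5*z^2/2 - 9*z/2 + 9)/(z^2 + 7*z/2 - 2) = (2*z^3 - 5*z^2 - 9*z + 18)/(2*z^2 + 7*z - 4)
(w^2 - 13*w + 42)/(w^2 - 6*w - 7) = (w - 6)/(w + 1)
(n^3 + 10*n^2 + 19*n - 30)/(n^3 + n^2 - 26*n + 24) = (n + 5)/(n - 4)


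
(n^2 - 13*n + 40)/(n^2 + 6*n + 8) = (n^2 - 13*n + 40)/(n^2 + 6*n + 8)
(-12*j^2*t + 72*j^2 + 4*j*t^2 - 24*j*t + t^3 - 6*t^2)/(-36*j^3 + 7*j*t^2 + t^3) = (t - 6)/(3*j + t)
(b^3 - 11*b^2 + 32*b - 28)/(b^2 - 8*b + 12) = (b^2 - 9*b + 14)/(b - 6)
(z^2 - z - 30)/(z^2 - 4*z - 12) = (z + 5)/(z + 2)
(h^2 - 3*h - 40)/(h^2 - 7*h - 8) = (h + 5)/(h + 1)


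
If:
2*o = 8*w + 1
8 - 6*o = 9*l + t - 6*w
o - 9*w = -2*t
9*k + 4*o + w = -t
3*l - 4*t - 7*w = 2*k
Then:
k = -44/81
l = 1369/6318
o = 803/702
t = 107/702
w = 113/702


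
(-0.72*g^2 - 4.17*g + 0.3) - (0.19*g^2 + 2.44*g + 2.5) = -0.91*g^2 - 6.61*g - 2.2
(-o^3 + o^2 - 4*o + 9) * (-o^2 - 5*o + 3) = o^5 + 4*o^4 - 4*o^3 + 14*o^2 - 57*o + 27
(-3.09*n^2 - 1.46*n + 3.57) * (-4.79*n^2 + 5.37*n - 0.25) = 14.8011*n^4 - 9.5999*n^3 - 24.168*n^2 + 19.5359*n - 0.8925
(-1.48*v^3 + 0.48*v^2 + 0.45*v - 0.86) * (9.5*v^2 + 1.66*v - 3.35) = -14.06*v^5 + 2.1032*v^4 + 10.0298*v^3 - 9.031*v^2 - 2.9351*v + 2.881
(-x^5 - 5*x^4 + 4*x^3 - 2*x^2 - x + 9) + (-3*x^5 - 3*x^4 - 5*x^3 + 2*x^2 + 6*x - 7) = -4*x^5 - 8*x^4 - x^3 + 5*x + 2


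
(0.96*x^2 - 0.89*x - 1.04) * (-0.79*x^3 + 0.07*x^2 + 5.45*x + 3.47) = -0.7584*x^5 + 0.7703*x^4 + 5.9913*x^3 - 1.5921*x^2 - 8.7563*x - 3.6088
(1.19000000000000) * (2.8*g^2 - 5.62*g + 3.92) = 3.332*g^2 - 6.6878*g + 4.6648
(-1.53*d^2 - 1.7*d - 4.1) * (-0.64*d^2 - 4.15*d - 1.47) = 0.9792*d^4 + 7.4375*d^3 + 11.9281*d^2 + 19.514*d + 6.027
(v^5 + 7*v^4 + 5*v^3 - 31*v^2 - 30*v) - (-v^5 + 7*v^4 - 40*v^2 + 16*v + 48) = 2*v^5 + 5*v^3 + 9*v^2 - 46*v - 48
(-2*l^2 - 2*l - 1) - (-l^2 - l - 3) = -l^2 - l + 2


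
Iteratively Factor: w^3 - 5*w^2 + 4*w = (w)*(w^2 - 5*w + 4) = w*(w - 4)*(w - 1)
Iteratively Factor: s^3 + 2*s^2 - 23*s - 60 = (s + 3)*(s^2 - s - 20) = (s + 3)*(s + 4)*(s - 5)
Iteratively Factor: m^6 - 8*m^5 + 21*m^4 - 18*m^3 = (m - 2)*(m^5 - 6*m^4 + 9*m^3) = m*(m - 2)*(m^4 - 6*m^3 + 9*m^2) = m*(m - 3)*(m - 2)*(m^3 - 3*m^2) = m^2*(m - 3)*(m - 2)*(m^2 - 3*m) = m^3*(m - 3)*(m - 2)*(m - 3)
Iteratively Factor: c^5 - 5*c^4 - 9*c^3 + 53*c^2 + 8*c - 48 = (c - 1)*(c^4 - 4*c^3 - 13*c^2 + 40*c + 48) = (c - 1)*(c + 3)*(c^3 - 7*c^2 + 8*c + 16) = (c - 4)*(c - 1)*(c + 3)*(c^2 - 3*c - 4) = (c - 4)^2*(c - 1)*(c + 3)*(c + 1)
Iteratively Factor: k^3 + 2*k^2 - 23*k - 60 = (k + 4)*(k^2 - 2*k - 15) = (k - 5)*(k + 4)*(k + 3)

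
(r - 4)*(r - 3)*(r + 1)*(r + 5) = r^4 - r^3 - 25*r^2 + 37*r + 60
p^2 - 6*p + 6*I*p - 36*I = (p - 6)*(p + 6*I)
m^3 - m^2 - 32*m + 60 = (m - 5)*(m - 2)*(m + 6)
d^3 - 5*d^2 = d^2*(d - 5)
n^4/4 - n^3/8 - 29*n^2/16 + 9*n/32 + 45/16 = (n/4 + 1/2)*(n - 5/2)*(n - 3/2)*(n + 3/2)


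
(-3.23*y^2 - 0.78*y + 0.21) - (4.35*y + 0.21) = -3.23*y^2 - 5.13*y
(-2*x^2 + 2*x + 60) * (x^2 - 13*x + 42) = -2*x^4 + 28*x^3 - 50*x^2 - 696*x + 2520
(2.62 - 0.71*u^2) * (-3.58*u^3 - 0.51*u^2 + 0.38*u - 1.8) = 2.5418*u^5 + 0.3621*u^4 - 9.6494*u^3 - 0.0582*u^2 + 0.9956*u - 4.716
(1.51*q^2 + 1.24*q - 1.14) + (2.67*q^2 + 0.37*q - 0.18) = 4.18*q^2 + 1.61*q - 1.32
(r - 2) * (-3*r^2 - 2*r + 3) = -3*r^3 + 4*r^2 + 7*r - 6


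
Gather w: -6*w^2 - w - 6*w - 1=-6*w^2 - 7*w - 1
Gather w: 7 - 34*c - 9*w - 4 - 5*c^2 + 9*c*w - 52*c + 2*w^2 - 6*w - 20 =-5*c^2 - 86*c + 2*w^2 + w*(9*c - 15) - 17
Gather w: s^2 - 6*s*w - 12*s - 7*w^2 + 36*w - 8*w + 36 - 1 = s^2 - 12*s - 7*w^2 + w*(28 - 6*s) + 35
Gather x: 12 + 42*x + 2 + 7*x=49*x + 14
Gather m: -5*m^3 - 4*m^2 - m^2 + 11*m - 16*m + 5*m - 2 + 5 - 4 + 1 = -5*m^3 - 5*m^2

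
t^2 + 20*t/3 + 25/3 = (t + 5/3)*(t + 5)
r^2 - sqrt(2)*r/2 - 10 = (r - 5*sqrt(2)/2)*(r + 2*sqrt(2))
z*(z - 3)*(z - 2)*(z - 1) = z^4 - 6*z^3 + 11*z^2 - 6*z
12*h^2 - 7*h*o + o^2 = (-4*h + o)*(-3*h + o)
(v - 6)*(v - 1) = v^2 - 7*v + 6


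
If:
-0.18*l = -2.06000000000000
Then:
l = 11.44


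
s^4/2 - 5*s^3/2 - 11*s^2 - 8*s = s*(s/2 + 1/2)*(s - 8)*(s + 2)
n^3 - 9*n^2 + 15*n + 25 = (n - 5)^2*(n + 1)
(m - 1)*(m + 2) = m^2 + m - 2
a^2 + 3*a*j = a*(a + 3*j)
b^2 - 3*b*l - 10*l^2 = (b - 5*l)*(b + 2*l)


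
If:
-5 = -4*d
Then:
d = 5/4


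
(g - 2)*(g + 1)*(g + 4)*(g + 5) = g^4 + 8*g^3 + 9*g^2 - 38*g - 40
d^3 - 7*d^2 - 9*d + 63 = (d - 7)*(d - 3)*(d + 3)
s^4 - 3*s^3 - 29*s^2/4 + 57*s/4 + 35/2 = (s - 7/2)*(s - 5/2)*(s + 1)*(s + 2)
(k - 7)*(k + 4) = k^2 - 3*k - 28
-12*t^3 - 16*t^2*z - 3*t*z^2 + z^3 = (-6*t + z)*(t + z)*(2*t + z)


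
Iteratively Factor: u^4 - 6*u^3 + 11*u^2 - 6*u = (u - 1)*(u^3 - 5*u^2 + 6*u) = u*(u - 1)*(u^2 - 5*u + 6) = u*(u - 3)*(u - 1)*(u - 2)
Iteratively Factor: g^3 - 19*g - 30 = (g - 5)*(g^2 + 5*g + 6) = (g - 5)*(g + 2)*(g + 3)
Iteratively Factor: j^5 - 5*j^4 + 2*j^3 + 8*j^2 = (j - 2)*(j^4 - 3*j^3 - 4*j^2) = j*(j - 2)*(j^3 - 3*j^2 - 4*j) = j*(j - 2)*(j + 1)*(j^2 - 4*j) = j*(j - 4)*(j - 2)*(j + 1)*(j)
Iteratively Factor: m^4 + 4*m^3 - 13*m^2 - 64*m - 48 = (m + 1)*(m^3 + 3*m^2 - 16*m - 48) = (m + 1)*(m + 3)*(m^2 - 16) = (m - 4)*(m + 1)*(m + 3)*(m + 4)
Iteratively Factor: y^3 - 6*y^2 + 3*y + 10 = (y - 2)*(y^2 - 4*y - 5) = (y - 2)*(y + 1)*(y - 5)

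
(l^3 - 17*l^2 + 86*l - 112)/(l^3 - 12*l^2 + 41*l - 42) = (l - 8)/(l - 3)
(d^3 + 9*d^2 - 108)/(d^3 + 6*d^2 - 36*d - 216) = (d - 3)/(d - 6)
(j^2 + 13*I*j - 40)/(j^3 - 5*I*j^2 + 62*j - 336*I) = (j + 5*I)/(j^2 - 13*I*j - 42)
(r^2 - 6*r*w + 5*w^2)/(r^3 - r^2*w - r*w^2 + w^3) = (r - 5*w)/(r^2 - w^2)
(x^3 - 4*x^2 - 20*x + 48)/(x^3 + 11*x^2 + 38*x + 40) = (x^2 - 8*x + 12)/(x^2 + 7*x + 10)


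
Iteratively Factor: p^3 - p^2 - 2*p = (p - 2)*(p^2 + p) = p*(p - 2)*(p + 1)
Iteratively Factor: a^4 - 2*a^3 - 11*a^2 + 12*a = (a - 1)*(a^3 - a^2 - 12*a) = (a - 1)*(a + 3)*(a^2 - 4*a) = a*(a - 1)*(a + 3)*(a - 4)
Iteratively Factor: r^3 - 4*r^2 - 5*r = (r)*(r^2 - 4*r - 5) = r*(r + 1)*(r - 5)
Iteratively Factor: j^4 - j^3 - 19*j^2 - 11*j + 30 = (j - 5)*(j^3 + 4*j^2 + j - 6) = (j - 5)*(j + 2)*(j^2 + 2*j - 3) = (j - 5)*(j + 2)*(j + 3)*(j - 1)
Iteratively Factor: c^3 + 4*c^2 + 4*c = (c + 2)*(c^2 + 2*c) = c*(c + 2)*(c + 2)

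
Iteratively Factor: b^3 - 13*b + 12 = (b - 3)*(b^2 + 3*b - 4) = (b - 3)*(b + 4)*(b - 1)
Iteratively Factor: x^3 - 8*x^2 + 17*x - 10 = (x - 2)*(x^2 - 6*x + 5) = (x - 5)*(x - 2)*(x - 1)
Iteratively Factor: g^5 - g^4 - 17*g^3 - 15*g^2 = (g + 3)*(g^4 - 4*g^3 - 5*g^2) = (g - 5)*(g + 3)*(g^3 + g^2) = g*(g - 5)*(g + 3)*(g^2 + g) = g*(g - 5)*(g + 1)*(g + 3)*(g)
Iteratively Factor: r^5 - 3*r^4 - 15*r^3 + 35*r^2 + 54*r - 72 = (r - 4)*(r^4 + r^3 - 11*r^2 - 9*r + 18) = (r - 4)*(r + 2)*(r^3 - r^2 - 9*r + 9) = (r - 4)*(r - 3)*(r + 2)*(r^2 + 2*r - 3) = (r - 4)*(r - 3)*(r + 2)*(r + 3)*(r - 1)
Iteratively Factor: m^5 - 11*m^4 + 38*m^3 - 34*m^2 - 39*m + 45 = (m + 1)*(m^4 - 12*m^3 + 50*m^2 - 84*m + 45) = (m - 1)*(m + 1)*(m^3 - 11*m^2 + 39*m - 45) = (m - 3)*(m - 1)*(m + 1)*(m^2 - 8*m + 15) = (m - 5)*(m - 3)*(m - 1)*(m + 1)*(m - 3)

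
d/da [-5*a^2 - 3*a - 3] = -10*a - 3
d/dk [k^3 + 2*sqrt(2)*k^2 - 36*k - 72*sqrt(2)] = 3*k^2 + 4*sqrt(2)*k - 36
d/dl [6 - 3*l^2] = -6*l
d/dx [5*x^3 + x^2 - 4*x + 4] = 15*x^2 + 2*x - 4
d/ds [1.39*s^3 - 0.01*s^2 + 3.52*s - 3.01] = 4.17*s^2 - 0.02*s + 3.52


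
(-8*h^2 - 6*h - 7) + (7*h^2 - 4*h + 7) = -h^2 - 10*h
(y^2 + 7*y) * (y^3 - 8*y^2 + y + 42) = y^5 - y^4 - 55*y^3 + 49*y^2 + 294*y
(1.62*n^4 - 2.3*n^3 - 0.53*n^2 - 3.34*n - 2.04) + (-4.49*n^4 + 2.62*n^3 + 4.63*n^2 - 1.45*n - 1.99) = -2.87*n^4 + 0.32*n^3 + 4.1*n^2 - 4.79*n - 4.03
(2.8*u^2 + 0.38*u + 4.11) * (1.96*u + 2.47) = 5.488*u^3 + 7.6608*u^2 + 8.9942*u + 10.1517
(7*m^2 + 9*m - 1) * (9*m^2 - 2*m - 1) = 63*m^4 + 67*m^3 - 34*m^2 - 7*m + 1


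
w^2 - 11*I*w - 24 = (w - 8*I)*(w - 3*I)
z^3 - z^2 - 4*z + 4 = (z - 2)*(z - 1)*(z + 2)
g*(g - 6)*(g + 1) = g^3 - 5*g^2 - 6*g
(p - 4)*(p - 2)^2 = p^3 - 8*p^2 + 20*p - 16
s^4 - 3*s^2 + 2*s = s*(s - 1)^2*(s + 2)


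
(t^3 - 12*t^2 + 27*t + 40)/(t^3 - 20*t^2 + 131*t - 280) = (t + 1)/(t - 7)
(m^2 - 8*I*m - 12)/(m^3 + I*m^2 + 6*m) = (m - 6*I)/(m*(m + 3*I))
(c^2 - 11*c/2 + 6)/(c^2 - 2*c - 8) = (c - 3/2)/(c + 2)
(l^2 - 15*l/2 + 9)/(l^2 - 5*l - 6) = (l - 3/2)/(l + 1)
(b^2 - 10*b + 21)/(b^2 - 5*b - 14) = (b - 3)/(b + 2)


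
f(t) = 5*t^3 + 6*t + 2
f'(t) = 15*t^2 + 6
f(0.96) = 12.18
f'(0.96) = 19.82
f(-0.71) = -4.05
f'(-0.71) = 13.56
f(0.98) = 12.59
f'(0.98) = 20.41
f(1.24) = 18.97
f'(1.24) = 29.06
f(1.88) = 46.50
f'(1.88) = 59.02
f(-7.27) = -1962.82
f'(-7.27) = 798.79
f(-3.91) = -320.34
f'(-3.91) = 235.32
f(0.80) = 9.36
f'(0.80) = 15.60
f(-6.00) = -1114.00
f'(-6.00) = 546.00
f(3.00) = 155.00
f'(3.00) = 141.00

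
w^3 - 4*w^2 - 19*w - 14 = (w - 7)*(w + 1)*(w + 2)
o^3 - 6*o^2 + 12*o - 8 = (o - 2)^3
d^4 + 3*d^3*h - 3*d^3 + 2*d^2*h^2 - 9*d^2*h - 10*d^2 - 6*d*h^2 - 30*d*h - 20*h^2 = (d - 5)*(d + 2)*(d + h)*(d + 2*h)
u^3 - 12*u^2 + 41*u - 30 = (u - 6)*(u - 5)*(u - 1)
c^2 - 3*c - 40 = (c - 8)*(c + 5)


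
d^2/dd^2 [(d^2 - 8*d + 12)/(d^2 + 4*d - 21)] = 6*(-4*d^3 + 33*d^2 - 120*d + 71)/(d^6 + 12*d^5 - 15*d^4 - 440*d^3 + 315*d^2 + 5292*d - 9261)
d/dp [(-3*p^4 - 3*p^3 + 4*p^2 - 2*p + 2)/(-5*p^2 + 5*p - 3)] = (30*p^5 - 30*p^4 + 6*p^3 + 37*p^2 - 4*p - 4)/(25*p^4 - 50*p^3 + 55*p^2 - 30*p + 9)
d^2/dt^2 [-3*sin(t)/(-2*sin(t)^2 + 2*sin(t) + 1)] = 3*(-4*sin(t)^5 - 4*sin(t)^4 - 4*sin(t)^3 + 2*sin(t)^2 + 11*sin(t) - 4)/(-2*sin(t) - cos(2*t))^3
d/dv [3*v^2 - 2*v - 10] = 6*v - 2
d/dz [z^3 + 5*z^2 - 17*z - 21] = 3*z^2 + 10*z - 17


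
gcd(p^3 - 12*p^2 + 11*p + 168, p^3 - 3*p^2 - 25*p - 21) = p^2 - 4*p - 21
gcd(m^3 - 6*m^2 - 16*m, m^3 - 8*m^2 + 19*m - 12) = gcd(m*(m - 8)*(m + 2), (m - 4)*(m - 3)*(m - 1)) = 1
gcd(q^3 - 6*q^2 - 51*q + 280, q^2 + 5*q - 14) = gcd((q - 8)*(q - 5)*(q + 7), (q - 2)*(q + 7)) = q + 7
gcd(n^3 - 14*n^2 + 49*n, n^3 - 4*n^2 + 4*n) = n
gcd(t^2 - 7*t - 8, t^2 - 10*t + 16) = t - 8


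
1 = 1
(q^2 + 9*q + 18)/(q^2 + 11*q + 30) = (q + 3)/(q + 5)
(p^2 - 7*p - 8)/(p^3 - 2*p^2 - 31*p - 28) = (p - 8)/(p^2 - 3*p - 28)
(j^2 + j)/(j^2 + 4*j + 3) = j/(j + 3)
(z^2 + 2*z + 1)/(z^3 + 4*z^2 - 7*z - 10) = (z + 1)/(z^2 + 3*z - 10)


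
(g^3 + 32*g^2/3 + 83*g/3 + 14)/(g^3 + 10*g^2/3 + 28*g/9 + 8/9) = 3*(g^2 + 10*g + 21)/(3*g^2 + 8*g + 4)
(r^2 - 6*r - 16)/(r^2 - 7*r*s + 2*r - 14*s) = (r - 8)/(r - 7*s)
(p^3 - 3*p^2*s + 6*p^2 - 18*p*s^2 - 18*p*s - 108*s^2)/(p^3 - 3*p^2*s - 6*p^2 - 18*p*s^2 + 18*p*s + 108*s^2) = (p + 6)/(p - 6)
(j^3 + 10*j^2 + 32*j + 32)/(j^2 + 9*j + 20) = (j^2 + 6*j + 8)/(j + 5)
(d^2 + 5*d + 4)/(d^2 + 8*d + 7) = (d + 4)/(d + 7)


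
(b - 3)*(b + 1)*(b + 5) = b^3 + 3*b^2 - 13*b - 15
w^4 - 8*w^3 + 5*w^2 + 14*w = w*(w - 7)*(w - 2)*(w + 1)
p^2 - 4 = (p - 2)*(p + 2)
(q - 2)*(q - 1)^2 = q^3 - 4*q^2 + 5*q - 2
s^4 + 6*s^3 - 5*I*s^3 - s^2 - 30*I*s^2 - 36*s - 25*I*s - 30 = (s + 1)*(s + 5)*(s - 3*I)*(s - 2*I)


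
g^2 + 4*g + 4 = (g + 2)^2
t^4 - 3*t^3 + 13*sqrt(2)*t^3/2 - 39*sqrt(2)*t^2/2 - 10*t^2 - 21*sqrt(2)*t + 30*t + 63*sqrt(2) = (t - 3)*(t - 3*sqrt(2)/2)*(t + sqrt(2))*(t + 7*sqrt(2))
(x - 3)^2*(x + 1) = x^3 - 5*x^2 + 3*x + 9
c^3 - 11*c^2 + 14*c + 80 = (c - 8)*(c - 5)*(c + 2)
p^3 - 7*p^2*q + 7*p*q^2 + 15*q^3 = (p - 5*q)*(p - 3*q)*(p + q)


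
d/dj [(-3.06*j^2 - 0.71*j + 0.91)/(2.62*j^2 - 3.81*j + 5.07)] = (13.5188*j^2 - 35.7968*j - 0.1326)/(6.8644*j^4 - 19.9644*j^3 + 41.0829*j^2 - 38.6334*j + 25.7049)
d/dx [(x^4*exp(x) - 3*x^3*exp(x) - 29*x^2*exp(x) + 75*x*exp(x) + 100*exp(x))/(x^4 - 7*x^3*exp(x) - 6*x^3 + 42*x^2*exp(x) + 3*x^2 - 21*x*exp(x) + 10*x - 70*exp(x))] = (x^4 - x^3 - 7*x^2*exp(x) - 25*x^2 + 28*x*exp(x) + 80*x - 126*exp(x) - 40)*exp(x)/(x^4 - 14*x^3*exp(x) - 4*x^3 + 49*x^2*exp(2*x) + 56*x^2*exp(x) + 4*x^2 - 196*x*exp(2*x) - 56*x*exp(x) + 196*exp(2*x))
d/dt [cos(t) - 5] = -sin(t)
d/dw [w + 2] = 1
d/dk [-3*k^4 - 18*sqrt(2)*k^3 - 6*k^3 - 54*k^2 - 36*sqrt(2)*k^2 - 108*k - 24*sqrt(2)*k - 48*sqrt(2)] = -12*k^3 - 54*sqrt(2)*k^2 - 18*k^2 - 108*k - 72*sqrt(2)*k - 108 - 24*sqrt(2)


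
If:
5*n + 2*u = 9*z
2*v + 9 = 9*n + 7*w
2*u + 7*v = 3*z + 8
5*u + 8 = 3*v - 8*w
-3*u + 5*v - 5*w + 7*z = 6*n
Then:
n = -11053/1908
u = -547/36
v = 5071/1908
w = 18113/1908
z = -12583/1908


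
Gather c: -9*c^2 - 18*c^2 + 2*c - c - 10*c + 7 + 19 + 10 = -27*c^2 - 9*c + 36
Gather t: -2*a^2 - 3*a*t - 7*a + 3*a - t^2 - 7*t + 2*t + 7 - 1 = -2*a^2 - 4*a - t^2 + t*(-3*a - 5) + 6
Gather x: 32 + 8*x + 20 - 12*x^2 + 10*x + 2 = -12*x^2 + 18*x + 54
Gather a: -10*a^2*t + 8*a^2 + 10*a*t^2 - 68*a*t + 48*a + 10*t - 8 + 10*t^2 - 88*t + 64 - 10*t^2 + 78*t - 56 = a^2*(8 - 10*t) + a*(10*t^2 - 68*t + 48)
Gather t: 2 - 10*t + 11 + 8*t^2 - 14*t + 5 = 8*t^2 - 24*t + 18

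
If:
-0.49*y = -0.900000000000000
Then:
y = 1.84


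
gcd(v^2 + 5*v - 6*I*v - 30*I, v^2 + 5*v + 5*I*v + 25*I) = v + 5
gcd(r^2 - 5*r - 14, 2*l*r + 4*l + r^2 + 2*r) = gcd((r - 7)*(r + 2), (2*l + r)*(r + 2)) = r + 2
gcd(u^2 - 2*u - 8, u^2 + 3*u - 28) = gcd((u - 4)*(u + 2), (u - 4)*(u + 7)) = u - 4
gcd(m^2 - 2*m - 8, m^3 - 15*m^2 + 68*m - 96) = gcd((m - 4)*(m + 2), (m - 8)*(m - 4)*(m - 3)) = m - 4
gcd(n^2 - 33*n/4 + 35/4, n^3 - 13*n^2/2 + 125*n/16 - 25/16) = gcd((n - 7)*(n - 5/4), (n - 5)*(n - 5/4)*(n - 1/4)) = n - 5/4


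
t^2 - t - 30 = (t - 6)*(t + 5)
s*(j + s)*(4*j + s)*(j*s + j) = 4*j^3*s^2 + 4*j^3*s + 5*j^2*s^3 + 5*j^2*s^2 + j*s^4 + j*s^3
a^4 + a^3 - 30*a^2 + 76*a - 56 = (a - 2)^3*(a + 7)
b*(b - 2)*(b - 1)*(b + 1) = b^4 - 2*b^3 - b^2 + 2*b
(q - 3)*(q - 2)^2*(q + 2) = q^4 - 5*q^3 + 2*q^2 + 20*q - 24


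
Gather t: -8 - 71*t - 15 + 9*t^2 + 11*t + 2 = 9*t^2 - 60*t - 21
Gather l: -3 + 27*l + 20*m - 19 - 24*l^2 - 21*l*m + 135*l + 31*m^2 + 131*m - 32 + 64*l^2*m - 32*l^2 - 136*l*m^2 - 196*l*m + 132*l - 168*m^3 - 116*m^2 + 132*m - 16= l^2*(64*m - 56) + l*(-136*m^2 - 217*m + 294) - 168*m^3 - 85*m^2 + 283*m - 70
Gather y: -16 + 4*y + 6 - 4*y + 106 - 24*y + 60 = 156 - 24*y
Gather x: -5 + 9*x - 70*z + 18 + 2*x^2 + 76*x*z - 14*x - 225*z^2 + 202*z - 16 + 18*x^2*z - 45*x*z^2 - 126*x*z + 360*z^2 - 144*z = x^2*(18*z + 2) + x*(-45*z^2 - 50*z - 5) + 135*z^2 - 12*z - 3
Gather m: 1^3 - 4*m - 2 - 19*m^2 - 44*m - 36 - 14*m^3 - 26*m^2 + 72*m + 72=-14*m^3 - 45*m^2 + 24*m + 35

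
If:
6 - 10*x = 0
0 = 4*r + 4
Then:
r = -1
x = 3/5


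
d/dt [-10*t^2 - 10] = -20*t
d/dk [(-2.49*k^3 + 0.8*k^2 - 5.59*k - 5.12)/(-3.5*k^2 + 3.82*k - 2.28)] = (8.715*k^4 - 19.0236*k^3 + 0.522600000000004*k^2 - 39.488*k + 32.3036)/(12.25*k^4 - 26.74*k^3 + 30.5524*k^2 - 17.4192*k + 5.1984)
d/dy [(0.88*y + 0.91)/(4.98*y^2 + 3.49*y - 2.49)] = (4.3824*y^2 + 3.0712*y - (0.88*y + 0.91)*(9.96*y + 3.49) - 2.1912)/(4.98*y^2 + 3.49*y - 2.49)^2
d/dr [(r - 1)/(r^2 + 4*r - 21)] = (r^2 + 4*r - 2*(r - 1)*(r + 2) - 21)/(r^2 + 4*r - 21)^2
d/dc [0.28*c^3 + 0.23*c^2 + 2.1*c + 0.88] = 0.84*c^2 + 0.46*c + 2.1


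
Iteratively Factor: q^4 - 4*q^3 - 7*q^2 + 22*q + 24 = (q + 1)*(q^3 - 5*q^2 - 2*q + 24) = (q + 1)*(q + 2)*(q^2 - 7*q + 12) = (q - 3)*(q + 1)*(q + 2)*(q - 4)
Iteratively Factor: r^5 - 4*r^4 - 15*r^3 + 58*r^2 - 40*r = (r - 2)*(r^4 - 2*r^3 - 19*r^2 + 20*r) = r*(r - 2)*(r^3 - 2*r^2 - 19*r + 20) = r*(r - 2)*(r - 1)*(r^2 - r - 20) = r*(r - 2)*(r - 1)*(r + 4)*(r - 5)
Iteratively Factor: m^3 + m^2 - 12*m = (m + 4)*(m^2 - 3*m) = m*(m + 4)*(m - 3)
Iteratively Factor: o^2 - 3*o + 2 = (o - 2)*(o - 1)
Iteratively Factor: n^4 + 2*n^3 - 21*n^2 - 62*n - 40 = (n + 1)*(n^3 + n^2 - 22*n - 40) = (n + 1)*(n + 4)*(n^2 - 3*n - 10) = (n + 1)*(n + 2)*(n + 4)*(n - 5)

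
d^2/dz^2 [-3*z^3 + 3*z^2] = 6 - 18*z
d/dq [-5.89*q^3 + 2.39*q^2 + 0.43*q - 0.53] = -17.67*q^2 + 4.78*q + 0.43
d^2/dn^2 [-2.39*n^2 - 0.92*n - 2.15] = -4.78000000000000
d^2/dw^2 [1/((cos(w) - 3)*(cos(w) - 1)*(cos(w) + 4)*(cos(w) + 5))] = (682*(1 - cos(w)^2)^2 + 66*sin(w)^6 - 16*cos(w)^8 - 115*cos(w)^7 + 17*cos(w)^6 + 812*cos(w)^5 - 619*cos(w)^3 - 5663*cos(w)^2 - 846*cos(w) + 6430)/((cos(w) - 3)^3*(cos(w) - 1)^3*(cos(w) + 4)^3*(cos(w) + 5)^3)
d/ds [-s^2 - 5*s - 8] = -2*s - 5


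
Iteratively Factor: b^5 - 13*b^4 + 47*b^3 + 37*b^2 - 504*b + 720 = (b - 4)*(b^4 - 9*b^3 + 11*b^2 + 81*b - 180) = (b - 5)*(b - 4)*(b^3 - 4*b^2 - 9*b + 36) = (b - 5)*(b - 4)*(b + 3)*(b^2 - 7*b + 12) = (b - 5)*(b - 4)^2*(b + 3)*(b - 3)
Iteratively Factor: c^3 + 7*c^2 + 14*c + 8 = (c + 1)*(c^2 + 6*c + 8) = (c + 1)*(c + 2)*(c + 4)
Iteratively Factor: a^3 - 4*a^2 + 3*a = (a - 1)*(a^2 - 3*a) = (a - 3)*(a - 1)*(a)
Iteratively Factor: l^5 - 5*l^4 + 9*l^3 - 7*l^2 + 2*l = (l - 1)*(l^4 - 4*l^3 + 5*l^2 - 2*l) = (l - 1)^2*(l^3 - 3*l^2 + 2*l) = (l - 1)^3*(l^2 - 2*l) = (l - 2)*(l - 1)^3*(l)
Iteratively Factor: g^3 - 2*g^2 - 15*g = (g + 3)*(g^2 - 5*g) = g*(g + 3)*(g - 5)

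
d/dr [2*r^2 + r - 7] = 4*r + 1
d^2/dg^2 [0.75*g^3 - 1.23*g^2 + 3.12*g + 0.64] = 4.5*g - 2.46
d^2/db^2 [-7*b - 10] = 0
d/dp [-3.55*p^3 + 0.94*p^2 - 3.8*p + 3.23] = -10.65*p^2 + 1.88*p - 3.8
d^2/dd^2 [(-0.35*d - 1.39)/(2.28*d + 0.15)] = -14.212152/(2.28*d + 0.15)^3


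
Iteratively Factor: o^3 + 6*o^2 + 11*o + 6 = (o + 1)*(o^2 + 5*o + 6) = (o + 1)*(o + 2)*(o + 3)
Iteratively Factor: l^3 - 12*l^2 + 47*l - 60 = (l - 3)*(l^2 - 9*l + 20) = (l - 4)*(l - 3)*(l - 5)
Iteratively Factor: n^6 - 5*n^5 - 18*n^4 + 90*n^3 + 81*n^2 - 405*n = (n + 3)*(n^5 - 8*n^4 + 6*n^3 + 72*n^2 - 135*n) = n*(n + 3)*(n^4 - 8*n^3 + 6*n^2 + 72*n - 135) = n*(n - 5)*(n + 3)*(n^3 - 3*n^2 - 9*n + 27) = n*(n - 5)*(n + 3)^2*(n^2 - 6*n + 9) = n*(n - 5)*(n - 3)*(n + 3)^2*(n - 3)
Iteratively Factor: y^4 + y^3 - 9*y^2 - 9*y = (y + 1)*(y^3 - 9*y) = (y + 1)*(y + 3)*(y^2 - 3*y) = y*(y + 1)*(y + 3)*(y - 3)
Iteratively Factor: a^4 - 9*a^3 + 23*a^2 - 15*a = (a - 1)*(a^3 - 8*a^2 + 15*a) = a*(a - 1)*(a^2 - 8*a + 15) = a*(a - 5)*(a - 1)*(a - 3)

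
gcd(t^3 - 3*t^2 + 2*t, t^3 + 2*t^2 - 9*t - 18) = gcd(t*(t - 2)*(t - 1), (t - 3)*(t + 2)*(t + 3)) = 1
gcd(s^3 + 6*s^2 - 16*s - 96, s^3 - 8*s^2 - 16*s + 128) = s^2 - 16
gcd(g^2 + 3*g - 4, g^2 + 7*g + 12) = g + 4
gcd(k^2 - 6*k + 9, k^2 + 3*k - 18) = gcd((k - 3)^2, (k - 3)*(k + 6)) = k - 3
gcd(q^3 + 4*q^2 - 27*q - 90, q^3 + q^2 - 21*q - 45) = q^2 - 2*q - 15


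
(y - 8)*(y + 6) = y^2 - 2*y - 48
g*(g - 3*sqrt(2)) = g^2 - 3*sqrt(2)*g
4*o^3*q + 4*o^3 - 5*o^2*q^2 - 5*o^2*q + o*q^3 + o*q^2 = (-4*o + q)*(-o + q)*(o*q + o)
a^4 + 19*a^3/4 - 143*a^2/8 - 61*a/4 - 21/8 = (a - 3)*(a + 1/4)*(a + 1/2)*(a + 7)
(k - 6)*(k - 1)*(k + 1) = k^3 - 6*k^2 - k + 6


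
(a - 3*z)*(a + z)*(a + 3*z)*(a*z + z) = a^4*z + a^3*z^2 + a^3*z - 9*a^2*z^3 + a^2*z^2 - 9*a*z^4 - 9*a*z^3 - 9*z^4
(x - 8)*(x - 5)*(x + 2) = x^3 - 11*x^2 + 14*x + 80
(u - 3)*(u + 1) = u^2 - 2*u - 3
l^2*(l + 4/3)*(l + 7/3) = l^4 + 11*l^3/3 + 28*l^2/9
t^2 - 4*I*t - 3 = (t - 3*I)*(t - I)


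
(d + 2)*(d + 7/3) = d^2 + 13*d/3 + 14/3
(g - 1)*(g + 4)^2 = g^3 + 7*g^2 + 8*g - 16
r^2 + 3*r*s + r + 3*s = (r + 1)*(r + 3*s)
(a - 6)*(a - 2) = a^2 - 8*a + 12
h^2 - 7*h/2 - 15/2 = (h - 5)*(h + 3/2)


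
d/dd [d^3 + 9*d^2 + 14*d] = 3*d^2 + 18*d + 14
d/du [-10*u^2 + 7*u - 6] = 7 - 20*u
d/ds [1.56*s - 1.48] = 1.56000000000000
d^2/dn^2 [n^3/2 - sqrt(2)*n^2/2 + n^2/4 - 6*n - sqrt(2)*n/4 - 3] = 3*n - sqrt(2) + 1/2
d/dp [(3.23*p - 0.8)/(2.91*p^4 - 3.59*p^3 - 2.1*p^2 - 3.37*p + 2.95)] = (-28.1979*p^4 + 32.5034*p^3 - 1.833*p^2 - 3.36*p + 6.8325)/(8.4681*p^8 - 20.8938*p^7 + 0.666099999999998*p^6 - 4.5354*p^5 + 45.7756*p^4 - 7.027*p^3 - 1.0331*p^2 - 19.883*p + 8.7025)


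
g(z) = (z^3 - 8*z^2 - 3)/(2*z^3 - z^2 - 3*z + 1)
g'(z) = (3*z^2 - 16*z)/(2*z^3 - z^2 - 3*z + 1) + (-6*z^2 + 2*z + 3)*(z^3 - 8*z^2 - 3)/(2*z^3 - z^2 - 3*z + 1)^2 = (15*z^4 - 6*z^3 + 45*z^2 - 22*z - 9)/(4*z^6 - 4*z^5 - 11*z^4 + 10*z^3 + 7*z^2 - 6*z + 1)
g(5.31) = -0.31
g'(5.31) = 0.19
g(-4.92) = 1.28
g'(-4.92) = 0.18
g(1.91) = -4.54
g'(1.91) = 8.77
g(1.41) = -41.46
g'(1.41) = 609.47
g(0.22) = -10.79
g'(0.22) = -119.41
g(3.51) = -0.90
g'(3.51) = 0.59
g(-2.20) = 2.83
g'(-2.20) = 1.96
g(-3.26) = 1.77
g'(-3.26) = 0.51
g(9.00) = 0.06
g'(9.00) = 0.05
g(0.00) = -3.00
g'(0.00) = -9.00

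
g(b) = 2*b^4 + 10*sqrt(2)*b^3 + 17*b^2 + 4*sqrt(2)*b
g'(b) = 8*b^3 + 30*sqrt(2)*b^2 + 34*b + 4*sqrt(2)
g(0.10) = 0.75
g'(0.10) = 9.49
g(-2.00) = -24.45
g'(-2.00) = 43.36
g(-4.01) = -144.08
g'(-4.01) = 35.69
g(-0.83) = -0.12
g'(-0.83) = 2.09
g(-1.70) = -13.26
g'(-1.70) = 31.17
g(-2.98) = -82.42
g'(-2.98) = 69.39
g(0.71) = 18.16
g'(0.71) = 54.05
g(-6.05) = 135.80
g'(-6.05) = -418.69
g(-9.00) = 4138.47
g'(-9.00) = -2695.80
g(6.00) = 6292.64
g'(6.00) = 3465.01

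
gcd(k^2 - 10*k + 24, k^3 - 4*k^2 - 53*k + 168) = 1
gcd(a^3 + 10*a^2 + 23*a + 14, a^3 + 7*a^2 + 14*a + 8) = a^2 + 3*a + 2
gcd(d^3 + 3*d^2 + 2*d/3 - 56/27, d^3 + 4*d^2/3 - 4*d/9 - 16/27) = d^2 + 2*d/3 - 8/9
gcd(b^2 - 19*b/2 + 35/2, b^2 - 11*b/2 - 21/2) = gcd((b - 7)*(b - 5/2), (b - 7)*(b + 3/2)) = b - 7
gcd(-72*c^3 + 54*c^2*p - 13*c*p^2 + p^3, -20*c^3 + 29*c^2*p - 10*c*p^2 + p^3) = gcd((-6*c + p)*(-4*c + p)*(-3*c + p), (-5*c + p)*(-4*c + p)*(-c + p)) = -4*c + p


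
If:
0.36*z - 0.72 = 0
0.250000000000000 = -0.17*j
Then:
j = -1.47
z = 2.00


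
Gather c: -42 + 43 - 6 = -5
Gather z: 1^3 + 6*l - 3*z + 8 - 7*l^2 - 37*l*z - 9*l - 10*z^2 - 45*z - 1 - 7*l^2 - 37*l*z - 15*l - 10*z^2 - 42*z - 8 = -14*l^2 - 18*l - 20*z^2 + z*(-74*l - 90)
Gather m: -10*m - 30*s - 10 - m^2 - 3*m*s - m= -m^2 + m*(-3*s - 11) - 30*s - 10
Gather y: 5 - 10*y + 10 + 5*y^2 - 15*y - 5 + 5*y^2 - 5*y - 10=10*y^2 - 30*y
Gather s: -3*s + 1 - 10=-3*s - 9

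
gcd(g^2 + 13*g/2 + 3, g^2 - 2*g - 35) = 1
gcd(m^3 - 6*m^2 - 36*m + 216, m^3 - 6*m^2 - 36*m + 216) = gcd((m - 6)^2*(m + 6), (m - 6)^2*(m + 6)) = m^3 - 6*m^2 - 36*m + 216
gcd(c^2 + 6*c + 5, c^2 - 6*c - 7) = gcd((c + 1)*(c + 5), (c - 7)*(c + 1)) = c + 1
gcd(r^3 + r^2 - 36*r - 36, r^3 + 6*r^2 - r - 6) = r^2 + 7*r + 6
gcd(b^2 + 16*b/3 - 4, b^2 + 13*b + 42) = b + 6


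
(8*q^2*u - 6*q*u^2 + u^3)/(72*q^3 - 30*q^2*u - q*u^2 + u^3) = u*(2*q - u)/(18*q^2 - 3*q*u - u^2)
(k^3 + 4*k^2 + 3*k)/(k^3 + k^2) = (k + 3)/k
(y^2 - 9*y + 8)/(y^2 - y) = (y - 8)/y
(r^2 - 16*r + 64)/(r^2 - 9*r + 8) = (r - 8)/(r - 1)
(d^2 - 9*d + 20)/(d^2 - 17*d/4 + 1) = 4*(d - 5)/(4*d - 1)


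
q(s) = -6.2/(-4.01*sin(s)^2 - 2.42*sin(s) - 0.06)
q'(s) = -6.2*(8.02*sin(s)*cos(s) + 2.42*cos(s))/(-4.01*sin(s)^2 - 2.42*sin(s) - 0.06)^2 = -(49.724*sin(s) + 15.004)*cos(s)/(4.01*sin(s)^2 + 2.42*sin(s) + 0.06)^2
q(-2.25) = 10.25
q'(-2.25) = -40.69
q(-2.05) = 5.79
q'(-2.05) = -11.72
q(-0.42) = -23.84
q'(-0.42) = 71.18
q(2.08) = 1.19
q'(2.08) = 1.04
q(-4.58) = 0.97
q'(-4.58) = 0.21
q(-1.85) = 4.31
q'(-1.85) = -4.36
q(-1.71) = 3.88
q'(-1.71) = -1.86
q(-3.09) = -114.53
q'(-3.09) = 4239.21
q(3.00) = 12.88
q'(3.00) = 94.08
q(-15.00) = 34.06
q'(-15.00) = -397.35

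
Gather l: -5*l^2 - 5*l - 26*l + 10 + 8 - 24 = -5*l^2 - 31*l - 6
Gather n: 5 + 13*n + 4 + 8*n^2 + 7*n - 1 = 8*n^2 + 20*n + 8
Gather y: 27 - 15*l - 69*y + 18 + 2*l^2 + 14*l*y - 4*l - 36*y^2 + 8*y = 2*l^2 - 19*l - 36*y^2 + y*(14*l - 61) + 45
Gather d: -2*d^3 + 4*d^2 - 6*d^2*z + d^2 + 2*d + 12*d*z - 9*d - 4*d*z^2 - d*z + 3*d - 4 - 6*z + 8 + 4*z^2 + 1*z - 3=-2*d^3 + d^2*(5 - 6*z) + d*(-4*z^2 + 11*z - 4) + 4*z^2 - 5*z + 1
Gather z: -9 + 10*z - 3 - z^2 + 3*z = -z^2 + 13*z - 12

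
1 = 1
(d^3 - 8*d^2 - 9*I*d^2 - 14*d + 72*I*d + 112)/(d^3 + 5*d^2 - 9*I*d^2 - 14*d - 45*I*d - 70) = (d - 8)/(d + 5)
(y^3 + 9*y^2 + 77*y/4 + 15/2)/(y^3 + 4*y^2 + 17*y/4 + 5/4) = (y + 6)/(y + 1)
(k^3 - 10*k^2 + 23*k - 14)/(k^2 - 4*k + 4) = (k^2 - 8*k + 7)/(k - 2)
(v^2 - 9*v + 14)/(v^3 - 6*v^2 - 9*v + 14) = (v - 2)/(v^2 + v - 2)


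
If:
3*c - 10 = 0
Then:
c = 10/3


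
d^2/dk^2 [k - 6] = 0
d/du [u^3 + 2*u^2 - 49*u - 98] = 3*u^2 + 4*u - 49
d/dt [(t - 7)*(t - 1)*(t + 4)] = 3*t^2 - 8*t - 25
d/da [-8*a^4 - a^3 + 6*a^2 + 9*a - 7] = -32*a^3 - 3*a^2 + 12*a + 9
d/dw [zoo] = 0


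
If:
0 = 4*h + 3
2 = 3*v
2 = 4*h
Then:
No Solution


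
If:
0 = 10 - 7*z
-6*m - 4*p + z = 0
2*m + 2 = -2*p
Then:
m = 19/7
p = -26/7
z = 10/7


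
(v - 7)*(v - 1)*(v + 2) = v^3 - 6*v^2 - 9*v + 14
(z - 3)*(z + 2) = z^2 - z - 6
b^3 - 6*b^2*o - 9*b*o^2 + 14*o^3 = (b - 7*o)*(b - o)*(b + 2*o)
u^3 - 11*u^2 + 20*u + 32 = (u - 8)*(u - 4)*(u + 1)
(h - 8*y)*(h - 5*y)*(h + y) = h^3 - 12*h^2*y + 27*h*y^2 + 40*y^3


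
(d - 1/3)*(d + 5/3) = d^2 + 4*d/3 - 5/9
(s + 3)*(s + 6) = s^2 + 9*s + 18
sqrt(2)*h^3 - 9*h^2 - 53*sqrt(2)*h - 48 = (h - 8*sqrt(2))*(h + 3*sqrt(2))*(sqrt(2)*h + 1)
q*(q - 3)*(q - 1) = q^3 - 4*q^2 + 3*q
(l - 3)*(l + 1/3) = l^2 - 8*l/3 - 1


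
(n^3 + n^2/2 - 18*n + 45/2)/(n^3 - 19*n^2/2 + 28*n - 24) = (n^2 + 2*n - 15)/(n^2 - 8*n + 16)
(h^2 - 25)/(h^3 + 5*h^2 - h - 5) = (h - 5)/(h^2 - 1)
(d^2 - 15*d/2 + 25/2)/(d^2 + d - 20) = (d^2 - 15*d/2 + 25/2)/(d^2 + d - 20)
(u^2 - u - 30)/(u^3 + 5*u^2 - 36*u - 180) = 1/(u + 6)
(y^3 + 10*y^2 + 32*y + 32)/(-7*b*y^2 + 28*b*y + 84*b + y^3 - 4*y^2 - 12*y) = (y^2 + 8*y + 16)/(-7*b*y + 42*b + y^2 - 6*y)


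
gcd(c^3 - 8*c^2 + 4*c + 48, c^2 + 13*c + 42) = 1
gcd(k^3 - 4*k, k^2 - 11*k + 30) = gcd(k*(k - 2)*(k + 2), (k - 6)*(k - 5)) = 1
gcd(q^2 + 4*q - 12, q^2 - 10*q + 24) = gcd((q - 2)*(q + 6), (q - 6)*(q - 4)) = 1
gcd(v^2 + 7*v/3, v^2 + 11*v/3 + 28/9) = v + 7/3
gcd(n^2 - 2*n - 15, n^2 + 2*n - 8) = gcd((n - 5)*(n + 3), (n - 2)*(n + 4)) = 1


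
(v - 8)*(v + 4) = v^2 - 4*v - 32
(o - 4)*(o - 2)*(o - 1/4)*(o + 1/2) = o^4 - 23*o^3/4 + 51*o^2/8 + 11*o/4 - 1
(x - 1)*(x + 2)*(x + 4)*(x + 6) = x^4 + 11*x^3 + 32*x^2 + 4*x - 48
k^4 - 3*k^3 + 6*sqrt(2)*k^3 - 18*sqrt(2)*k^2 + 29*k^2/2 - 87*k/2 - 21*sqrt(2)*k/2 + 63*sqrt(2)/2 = (k - 3)*(k - sqrt(2)/2)*(k + 3*sqrt(2))*(k + 7*sqrt(2)/2)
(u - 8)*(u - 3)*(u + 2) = u^3 - 9*u^2 + 2*u + 48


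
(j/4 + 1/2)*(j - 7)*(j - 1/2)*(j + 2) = j^4/4 - 7*j^3/8 - 45*j^2/8 - 4*j + 7/2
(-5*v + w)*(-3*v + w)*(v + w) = 15*v^3 + 7*v^2*w - 7*v*w^2 + w^3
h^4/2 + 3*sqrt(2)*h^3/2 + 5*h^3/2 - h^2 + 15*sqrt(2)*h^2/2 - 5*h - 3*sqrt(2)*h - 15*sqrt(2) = (h/2 + sqrt(2)/2)*(h + 5)*(h - sqrt(2))*(h + 3*sqrt(2))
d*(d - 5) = d^2 - 5*d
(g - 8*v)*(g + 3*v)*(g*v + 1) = g^3*v - 5*g^2*v^2 + g^2 - 24*g*v^3 - 5*g*v - 24*v^2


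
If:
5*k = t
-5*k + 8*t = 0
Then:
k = 0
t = 0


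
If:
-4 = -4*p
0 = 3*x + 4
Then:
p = 1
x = -4/3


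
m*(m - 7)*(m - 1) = m^3 - 8*m^2 + 7*m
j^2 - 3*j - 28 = (j - 7)*(j + 4)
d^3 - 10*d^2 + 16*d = d*(d - 8)*(d - 2)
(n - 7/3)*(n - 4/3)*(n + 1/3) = n^3 - 10*n^2/3 + 17*n/9 + 28/27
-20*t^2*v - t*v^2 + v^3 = v*(-5*t + v)*(4*t + v)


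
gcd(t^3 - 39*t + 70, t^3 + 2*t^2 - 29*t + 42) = t^2 + 5*t - 14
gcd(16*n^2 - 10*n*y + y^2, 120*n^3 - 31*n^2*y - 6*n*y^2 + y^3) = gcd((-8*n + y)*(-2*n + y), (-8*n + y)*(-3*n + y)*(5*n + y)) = -8*n + y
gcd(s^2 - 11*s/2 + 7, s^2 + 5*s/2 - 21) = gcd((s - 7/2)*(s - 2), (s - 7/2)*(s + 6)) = s - 7/2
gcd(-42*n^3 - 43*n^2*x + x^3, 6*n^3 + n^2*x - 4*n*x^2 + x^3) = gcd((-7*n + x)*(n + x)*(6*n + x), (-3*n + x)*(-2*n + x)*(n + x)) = n + x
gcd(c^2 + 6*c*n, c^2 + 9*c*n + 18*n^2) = c + 6*n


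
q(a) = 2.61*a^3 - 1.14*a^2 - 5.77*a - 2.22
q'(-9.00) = 648.98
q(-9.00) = -1945.32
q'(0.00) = -5.77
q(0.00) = -2.22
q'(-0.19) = -5.05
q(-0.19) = -1.18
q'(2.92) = 54.33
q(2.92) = 36.19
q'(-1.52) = 15.79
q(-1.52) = -5.25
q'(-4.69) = 177.15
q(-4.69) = -269.49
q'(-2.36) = 43.22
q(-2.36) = -29.26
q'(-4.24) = 144.66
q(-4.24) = -197.20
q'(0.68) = -3.70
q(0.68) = -5.85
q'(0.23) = -5.88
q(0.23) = -3.58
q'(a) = 7.83*a^2 - 2.28*a - 5.77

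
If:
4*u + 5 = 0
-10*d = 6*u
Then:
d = 3/4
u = -5/4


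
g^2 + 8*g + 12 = (g + 2)*(g + 6)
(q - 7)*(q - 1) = q^2 - 8*q + 7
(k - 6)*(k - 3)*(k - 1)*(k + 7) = k^4 - 3*k^3 - 43*k^2 + 171*k - 126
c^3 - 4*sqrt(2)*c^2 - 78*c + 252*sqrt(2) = (c - 7*sqrt(2))*(c - 3*sqrt(2))*(c + 6*sqrt(2))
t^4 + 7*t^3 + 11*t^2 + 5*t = t*(t + 1)^2*(t + 5)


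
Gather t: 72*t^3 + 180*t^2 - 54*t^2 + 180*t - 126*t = 72*t^3 + 126*t^2 + 54*t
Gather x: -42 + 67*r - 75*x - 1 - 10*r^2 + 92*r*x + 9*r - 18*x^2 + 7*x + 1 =-10*r^2 + 76*r - 18*x^2 + x*(92*r - 68) - 42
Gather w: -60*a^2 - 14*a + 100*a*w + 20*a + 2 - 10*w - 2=-60*a^2 + 6*a + w*(100*a - 10)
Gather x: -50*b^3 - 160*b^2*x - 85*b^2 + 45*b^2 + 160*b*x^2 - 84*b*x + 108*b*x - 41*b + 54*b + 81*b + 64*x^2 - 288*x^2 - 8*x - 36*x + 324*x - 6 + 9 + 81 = -50*b^3 - 40*b^2 + 94*b + x^2*(160*b - 224) + x*(-160*b^2 + 24*b + 280) + 84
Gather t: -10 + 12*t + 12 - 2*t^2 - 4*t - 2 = -2*t^2 + 8*t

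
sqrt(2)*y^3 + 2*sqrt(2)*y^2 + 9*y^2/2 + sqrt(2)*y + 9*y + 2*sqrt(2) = (y + 2)*(y + 2*sqrt(2))*(sqrt(2)*y + 1/2)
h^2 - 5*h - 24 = (h - 8)*(h + 3)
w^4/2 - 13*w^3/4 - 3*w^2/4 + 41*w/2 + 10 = (w/2 + 1)*(w - 5)*(w - 4)*(w + 1/2)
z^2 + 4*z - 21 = (z - 3)*(z + 7)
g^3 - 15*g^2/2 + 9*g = g*(g - 6)*(g - 3/2)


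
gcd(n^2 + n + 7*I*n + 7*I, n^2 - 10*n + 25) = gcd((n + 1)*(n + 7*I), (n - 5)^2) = 1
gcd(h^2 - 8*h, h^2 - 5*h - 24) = h - 8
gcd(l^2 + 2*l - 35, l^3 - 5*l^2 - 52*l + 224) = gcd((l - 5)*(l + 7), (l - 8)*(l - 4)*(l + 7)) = l + 7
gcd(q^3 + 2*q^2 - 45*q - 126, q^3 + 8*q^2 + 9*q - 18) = q^2 + 9*q + 18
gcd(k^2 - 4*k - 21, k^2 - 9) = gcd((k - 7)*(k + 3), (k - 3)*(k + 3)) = k + 3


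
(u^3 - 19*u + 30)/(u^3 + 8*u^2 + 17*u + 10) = (u^2 - 5*u + 6)/(u^2 + 3*u + 2)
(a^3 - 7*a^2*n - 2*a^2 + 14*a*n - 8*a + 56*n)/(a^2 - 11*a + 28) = (a^2 - 7*a*n + 2*a - 14*n)/(a - 7)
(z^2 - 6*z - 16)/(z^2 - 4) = (z - 8)/(z - 2)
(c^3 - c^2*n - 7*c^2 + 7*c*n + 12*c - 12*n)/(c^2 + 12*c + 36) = (c^3 - c^2*n - 7*c^2 + 7*c*n + 12*c - 12*n)/(c^2 + 12*c + 36)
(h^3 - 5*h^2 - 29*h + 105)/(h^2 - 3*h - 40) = (h^2 - 10*h + 21)/(h - 8)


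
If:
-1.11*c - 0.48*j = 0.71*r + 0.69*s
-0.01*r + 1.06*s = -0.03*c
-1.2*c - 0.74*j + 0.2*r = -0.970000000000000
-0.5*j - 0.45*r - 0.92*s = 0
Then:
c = 0.20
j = 0.76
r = -0.82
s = -0.01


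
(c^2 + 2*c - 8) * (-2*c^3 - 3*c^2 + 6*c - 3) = -2*c^5 - 7*c^4 + 16*c^3 + 33*c^2 - 54*c + 24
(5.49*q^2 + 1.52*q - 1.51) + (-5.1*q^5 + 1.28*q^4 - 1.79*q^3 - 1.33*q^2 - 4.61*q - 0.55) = -5.1*q^5 + 1.28*q^4 - 1.79*q^3 + 4.16*q^2 - 3.09*q - 2.06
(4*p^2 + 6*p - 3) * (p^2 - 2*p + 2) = 4*p^4 - 2*p^3 - 7*p^2 + 18*p - 6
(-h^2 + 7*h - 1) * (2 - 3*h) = 3*h^3 - 23*h^2 + 17*h - 2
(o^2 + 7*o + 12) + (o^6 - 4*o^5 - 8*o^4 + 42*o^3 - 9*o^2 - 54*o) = o^6 - 4*o^5 - 8*o^4 + 42*o^3 - 8*o^2 - 47*o + 12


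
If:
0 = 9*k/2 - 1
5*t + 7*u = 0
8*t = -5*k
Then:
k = 2/9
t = -5/36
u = 25/252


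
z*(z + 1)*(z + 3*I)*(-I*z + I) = -I*z^4 + 3*z^3 + I*z^2 - 3*z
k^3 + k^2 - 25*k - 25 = (k - 5)*(k + 1)*(k + 5)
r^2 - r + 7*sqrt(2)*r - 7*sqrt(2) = (r - 1)*(r + 7*sqrt(2))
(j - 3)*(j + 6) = j^2 + 3*j - 18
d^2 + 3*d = d*(d + 3)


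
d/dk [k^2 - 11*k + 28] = 2*k - 11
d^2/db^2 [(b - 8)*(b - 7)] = 2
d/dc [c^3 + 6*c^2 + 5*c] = 3*c^2 + 12*c + 5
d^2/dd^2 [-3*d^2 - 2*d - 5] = -6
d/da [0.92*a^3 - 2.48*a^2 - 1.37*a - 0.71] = 2.76*a^2 - 4.96*a - 1.37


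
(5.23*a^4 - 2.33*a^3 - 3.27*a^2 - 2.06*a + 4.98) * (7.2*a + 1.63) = 37.656*a^5 - 8.2511*a^4 - 27.3419*a^3 - 20.1621*a^2 + 32.4982*a + 8.1174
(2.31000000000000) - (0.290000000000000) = 2.02000000000000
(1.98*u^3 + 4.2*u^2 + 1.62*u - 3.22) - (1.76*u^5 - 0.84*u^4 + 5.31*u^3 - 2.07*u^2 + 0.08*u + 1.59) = -1.76*u^5 + 0.84*u^4 - 3.33*u^3 + 6.27*u^2 + 1.54*u - 4.81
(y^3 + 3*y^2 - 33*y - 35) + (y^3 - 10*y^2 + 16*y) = 2*y^3 - 7*y^2 - 17*y - 35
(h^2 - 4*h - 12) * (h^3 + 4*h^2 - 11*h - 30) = h^5 - 39*h^3 - 34*h^2 + 252*h + 360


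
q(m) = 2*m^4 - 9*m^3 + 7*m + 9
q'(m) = 8*m^3 - 27*m^2 + 7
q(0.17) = 10.15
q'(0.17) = 6.26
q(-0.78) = 8.55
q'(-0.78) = -13.22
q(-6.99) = 7808.48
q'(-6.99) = -4044.48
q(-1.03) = 13.88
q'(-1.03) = -30.39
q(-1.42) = 32.96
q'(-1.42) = -70.35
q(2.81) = -46.33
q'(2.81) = -28.69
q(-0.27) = 7.30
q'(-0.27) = 4.87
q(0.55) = 11.54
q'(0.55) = 0.16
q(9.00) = 6633.00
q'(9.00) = 3652.00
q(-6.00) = 4503.00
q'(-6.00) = -2693.00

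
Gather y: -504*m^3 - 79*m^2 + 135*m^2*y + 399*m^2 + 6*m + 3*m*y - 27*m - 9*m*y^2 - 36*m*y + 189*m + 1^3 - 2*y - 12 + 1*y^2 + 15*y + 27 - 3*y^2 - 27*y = -504*m^3 + 320*m^2 + 168*m + y^2*(-9*m - 2) + y*(135*m^2 - 33*m - 14) + 16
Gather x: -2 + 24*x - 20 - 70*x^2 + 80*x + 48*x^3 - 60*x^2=48*x^3 - 130*x^2 + 104*x - 22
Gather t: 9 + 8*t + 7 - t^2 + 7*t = -t^2 + 15*t + 16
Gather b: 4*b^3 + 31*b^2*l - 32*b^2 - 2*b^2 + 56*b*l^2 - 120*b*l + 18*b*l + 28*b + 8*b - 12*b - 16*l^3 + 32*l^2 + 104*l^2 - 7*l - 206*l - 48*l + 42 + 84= 4*b^3 + b^2*(31*l - 34) + b*(56*l^2 - 102*l + 24) - 16*l^3 + 136*l^2 - 261*l + 126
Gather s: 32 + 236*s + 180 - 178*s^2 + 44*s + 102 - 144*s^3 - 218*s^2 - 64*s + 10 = -144*s^3 - 396*s^2 + 216*s + 324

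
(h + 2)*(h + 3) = h^2 + 5*h + 6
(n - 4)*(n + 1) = n^2 - 3*n - 4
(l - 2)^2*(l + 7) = l^3 + 3*l^2 - 24*l + 28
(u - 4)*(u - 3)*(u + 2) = u^3 - 5*u^2 - 2*u + 24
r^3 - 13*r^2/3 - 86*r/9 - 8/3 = (r - 6)*(r + 1/3)*(r + 4/3)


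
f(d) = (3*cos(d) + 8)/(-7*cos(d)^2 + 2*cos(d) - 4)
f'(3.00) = 0.10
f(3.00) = -0.39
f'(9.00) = 0.34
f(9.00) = -0.45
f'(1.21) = -0.76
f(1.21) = -2.17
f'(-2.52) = -0.58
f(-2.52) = -0.54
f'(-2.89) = -0.19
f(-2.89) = -0.41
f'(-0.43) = 0.60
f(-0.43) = -1.35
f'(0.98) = -1.33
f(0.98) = -1.91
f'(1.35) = 0.16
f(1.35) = -2.22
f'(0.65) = -0.96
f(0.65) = -1.52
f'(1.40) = 0.55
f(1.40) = -2.20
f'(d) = (-14*sin(d)*cos(d) + 2*sin(d))*(3*cos(d) + 8)/(-7*cos(d)^2 + 2*cos(d) - 4)^2 - 3*sin(d)/(-7*cos(d)^2 + 2*cos(d) - 4) = 7*(-3*cos(d)^2 - 16*cos(d) + 4)*sin(d)/(7*sin(d)^2 + 2*cos(d) - 11)^2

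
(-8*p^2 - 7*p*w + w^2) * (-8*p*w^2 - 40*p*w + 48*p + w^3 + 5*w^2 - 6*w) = 64*p^3*w^2 + 320*p^3*w - 384*p^3 + 48*p^2*w^3 + 240*p^2*w^2 - 288*p^2*w - 15*p*w^4 - 75*p*w^3 + 90*p*w^2 + w^5 + 5*w^4 - 6*w^3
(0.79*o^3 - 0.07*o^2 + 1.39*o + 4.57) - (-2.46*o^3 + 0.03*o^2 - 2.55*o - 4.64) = 3.25*o^3 - 0.1*o^2 + 3.94*o + 9.21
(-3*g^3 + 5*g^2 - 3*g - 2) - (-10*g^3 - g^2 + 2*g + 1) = 7*g^3 + 6*g^2 - 5*g - 3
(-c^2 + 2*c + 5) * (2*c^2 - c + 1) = -2*c^4 + 5*c^3 + 7*c^2 - 3*c + 5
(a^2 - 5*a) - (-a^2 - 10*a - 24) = 2*a^2 + 5*a + 24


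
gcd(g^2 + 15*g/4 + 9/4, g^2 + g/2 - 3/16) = g + 3/4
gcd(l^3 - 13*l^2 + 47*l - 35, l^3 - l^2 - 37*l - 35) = l - 7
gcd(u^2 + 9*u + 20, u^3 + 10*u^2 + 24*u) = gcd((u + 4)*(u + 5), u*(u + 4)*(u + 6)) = u + 4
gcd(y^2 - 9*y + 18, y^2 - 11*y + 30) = y - 6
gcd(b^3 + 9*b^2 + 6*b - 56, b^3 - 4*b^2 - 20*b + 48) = b^2 + 2*b - 8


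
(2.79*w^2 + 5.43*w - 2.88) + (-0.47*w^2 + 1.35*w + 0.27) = 2.32*w^2 + 6.78*w - 2.61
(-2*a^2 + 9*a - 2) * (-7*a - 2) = 14*a^3 - 59*a^2 - 4*a + 4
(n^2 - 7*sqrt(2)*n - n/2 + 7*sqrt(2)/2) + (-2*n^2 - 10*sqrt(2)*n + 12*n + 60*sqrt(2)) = -n^2 - 17*sqrt(2)*n + 23*n/2 + 127*sqrt(2)/2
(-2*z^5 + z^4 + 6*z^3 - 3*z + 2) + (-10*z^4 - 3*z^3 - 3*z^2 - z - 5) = -2*z^5 - 9*z^4 + 3*z^3 - 3*z^2 - 4*z - 3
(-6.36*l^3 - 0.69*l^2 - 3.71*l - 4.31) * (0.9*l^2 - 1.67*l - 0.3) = -5.724*l^5 + 10.0002*l^4 - 0.2787*l^3 + 2.5237*l^2 + 8.3107*l + 1.293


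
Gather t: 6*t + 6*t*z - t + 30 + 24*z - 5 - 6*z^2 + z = t*(6*z + 5) - 6*z^2 + 25*z + 25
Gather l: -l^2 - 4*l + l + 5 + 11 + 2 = -l^2 - 3*l + 18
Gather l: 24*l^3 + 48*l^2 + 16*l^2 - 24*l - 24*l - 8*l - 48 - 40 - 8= 24*l^3 + 64*l^2 - 56*l - 96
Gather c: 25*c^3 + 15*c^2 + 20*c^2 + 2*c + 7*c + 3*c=25*c^3 + 35*c^2 + 12*c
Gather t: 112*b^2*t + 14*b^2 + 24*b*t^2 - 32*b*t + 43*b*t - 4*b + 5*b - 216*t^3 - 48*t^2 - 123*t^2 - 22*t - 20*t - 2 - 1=14*b^2 + b - 216*t^3 + t^2*(24*b - 171) + t*(112*b^2 + 11*b - 42) - 3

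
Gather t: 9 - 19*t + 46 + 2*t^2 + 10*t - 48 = 2*t^2 - 9*t + 7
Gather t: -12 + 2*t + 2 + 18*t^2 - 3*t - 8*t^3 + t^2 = -8*t^3 + 19*t^2 - t - 10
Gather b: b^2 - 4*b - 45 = b^2 - 4*b - 45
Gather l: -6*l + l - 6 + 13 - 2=5 - 5*l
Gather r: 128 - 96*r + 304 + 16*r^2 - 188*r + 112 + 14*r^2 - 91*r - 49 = 30*r^2 - 375*r + 495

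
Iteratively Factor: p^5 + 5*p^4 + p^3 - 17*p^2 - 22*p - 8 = (p + 1)*(p^4 + 4*p^3 - 3*p^2 - 14*p - 8) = (p + 1)^2*(p^3 + 3*p^2 - 6*p - 8) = (p - 2)*(p + 1)^2*(p^2 + 5*p + 4) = (p - 2)*(p + 1)^2*(p + 4)*(p + 1)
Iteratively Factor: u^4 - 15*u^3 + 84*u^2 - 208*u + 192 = (u - 3)*(u^3 - 12*u^2 + 48*u - 64) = (u - 4)*(u - 3)*(u^2 - 8*u + 16) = (u - 4)^2*(u - 3)*(u - 4)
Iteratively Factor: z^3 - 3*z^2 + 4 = (z + 1)*(z^2 - 4*z + 4) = (z - 2)*(z + 1)*(z - 2)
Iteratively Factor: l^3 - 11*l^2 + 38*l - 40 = (l - 5)*(l^2 - 6*l + 8) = (l - 5)*(l - 2)*(l - 4)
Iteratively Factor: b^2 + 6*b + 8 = (b + 4)*(b + 2)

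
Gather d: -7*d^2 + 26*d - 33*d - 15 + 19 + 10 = -7*d^2 - 7*d + 14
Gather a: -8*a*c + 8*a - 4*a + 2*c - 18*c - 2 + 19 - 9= a*(4 - 8*c) - 16*c + 8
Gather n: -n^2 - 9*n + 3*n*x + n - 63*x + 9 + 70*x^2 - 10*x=-n^2 + n*(3*x - 8) + 70*x^2 - 73*x + 9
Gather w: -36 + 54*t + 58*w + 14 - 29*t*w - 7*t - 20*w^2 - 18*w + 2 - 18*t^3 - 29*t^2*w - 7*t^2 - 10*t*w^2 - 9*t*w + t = -18*t^3 - 7*t^2 + 48*t + w^2*(-10*t - 20) + w*(-29*t^2 - 38*t + 40) - 20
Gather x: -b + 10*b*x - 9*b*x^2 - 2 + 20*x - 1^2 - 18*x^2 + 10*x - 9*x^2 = -b + x^2*(-9*b - 27) + x*(10*b + 30) - 3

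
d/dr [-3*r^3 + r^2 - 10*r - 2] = -9*r^2 + 2*r - 10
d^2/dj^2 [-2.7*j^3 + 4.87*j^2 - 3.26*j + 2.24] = 9.74 - 16.2*j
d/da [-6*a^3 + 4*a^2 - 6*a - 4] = -18*a^2 + 8*a - 6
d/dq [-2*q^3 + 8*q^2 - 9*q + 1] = -6*q^2 + 16*q - 9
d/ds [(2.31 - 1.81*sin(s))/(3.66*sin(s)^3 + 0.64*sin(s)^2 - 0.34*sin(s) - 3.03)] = (13.2492*sin(s)^3 - 24.2054*sin(s)^2 - 2.9568*sin(s) + 6.2697)*cos(s)/(13.3956*sin(s)^6 + 4.6848*sin(s)^5 - 2.0792*sin(s)^4 - 22.6148*sin(s)^3 - 3.7628*sin(s)^2 + 2.0604*sin(s) + 9.1809)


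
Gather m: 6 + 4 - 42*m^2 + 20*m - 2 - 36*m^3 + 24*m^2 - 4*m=-36*m^3 - 18*m^2 + 16*m + 8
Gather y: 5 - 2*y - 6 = -2*y - 1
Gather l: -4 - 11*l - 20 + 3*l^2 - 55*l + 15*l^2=18*l^2 - 66*l - 24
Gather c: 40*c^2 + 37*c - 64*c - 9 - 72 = 40*c^2 - 27*c - 81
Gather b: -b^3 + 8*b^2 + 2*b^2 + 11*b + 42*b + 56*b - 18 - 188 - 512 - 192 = -b^3 + 10*b^2 + 109*b - 910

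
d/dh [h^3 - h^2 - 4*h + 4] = 3*h^2 - 2*h - 4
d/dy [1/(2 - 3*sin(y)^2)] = 12*sin(2*y)/(3*cos(2*y) + 1)^2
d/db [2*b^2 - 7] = 4*b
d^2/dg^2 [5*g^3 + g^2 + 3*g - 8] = 30*g + 2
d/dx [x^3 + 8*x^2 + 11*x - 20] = 3*x^2 + 16*x + 11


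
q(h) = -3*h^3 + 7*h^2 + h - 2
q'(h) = -9*h^2 + 14*h + 1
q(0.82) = 1.87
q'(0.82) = 6.43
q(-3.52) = 212.06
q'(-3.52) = -159.79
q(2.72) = -7.86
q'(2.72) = -27.51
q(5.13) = -217.67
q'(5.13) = -164.03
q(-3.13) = 155.44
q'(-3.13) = -130.99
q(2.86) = -12.06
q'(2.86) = -32.58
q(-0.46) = -0.69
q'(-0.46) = -7.34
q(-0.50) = -0.38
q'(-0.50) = -8.25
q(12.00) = -4166.00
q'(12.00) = -1127.00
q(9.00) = -1613.00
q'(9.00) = -602.00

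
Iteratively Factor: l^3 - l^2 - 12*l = (l)*(l^2 - l - 12) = l*(l - 4)*(l + 3)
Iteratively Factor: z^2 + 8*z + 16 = (z + 4)*(z + 4)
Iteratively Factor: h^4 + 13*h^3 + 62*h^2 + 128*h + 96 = (h + 4)*(h^3 + 9*h^2 + 26*h + 24) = (h + 4)^2*(h^2 + 5*h + 6) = (h + 3)*(h + 4)^2*(h + 2)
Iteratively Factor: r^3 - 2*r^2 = (r)*(r^2 - 2*r) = r^2*(r - 2)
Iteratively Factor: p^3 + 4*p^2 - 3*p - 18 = (p + 3)*(p^2 + p - 6) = (p - 2)*(p + 3)*(p + 3)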